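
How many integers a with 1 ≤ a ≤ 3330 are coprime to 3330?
864

The number of a ∈ {1, ..., 3330} with gcd(a, 3330) = 1 is by definition Euler's totient φ(3330). φ is multiplicative, with φ(p^e) = p^e − p^(e−1). Factorise 3330 = 2 · 3^2 · 5 · 37. Then
  φ(3330) = (2 − 1) · (3^2 − 3^1) · (5 − 1) · (37 − 1) = 1 · 6 · 4 · 36 = 864.
So there are 864 such integers.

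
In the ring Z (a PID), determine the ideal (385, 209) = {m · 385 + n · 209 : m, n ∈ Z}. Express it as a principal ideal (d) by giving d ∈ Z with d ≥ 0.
In the PID Z, (a, b) is generated by gcd(a, b). Compute gcd(385, 209) with the extended Euclidean algorithm, tracking rows (r, s, t) with s·385 + t·209 = r:
  row A: (385, 1, 0)   [1·385 + 0·209 = 385]
  row B: (209, 0, 1)   [0·385 + 1·209 = 209]
  385 = 1·209 + 176   → row C = row A − 1·row B = (176, 1, −1)   [check: 1·385 − 1·209 = 176]
  209 = 1·176 + 33   → row D = row B − 1·row C = (33, −1, 2)   [check: −1·385 + 2·209 = 33]
  176 = 5·33 + 11   → row E = row C − 5·row D = (11, 6, −11)   [check: 6·385 − 11·209 = 11]
  33 = 3·11 + 0   → remainder 0, stop. gcd = 11 (last nonzero row E).
So gcd(385, 209) = 11, with Bézout identity 6·385 − 11·209 = 11. Containment (⊇): the Bézout identity exhibits 11 as an element of (385, 209), giving (11) ⊆ (385, 209). Containment (⊆): since 11 | 385 and 11 | 209 (385 = 11·35, 209 = 11·19), every Z-linear combination of 385 and 209 is divisible by 11, so (385, 209) ⊆ (11). Therefore (385, 209) = (11), d = 11.

Final answer: (385, 209) = (11); d = 11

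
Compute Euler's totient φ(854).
φ is multiplicative, with φ(p^e) = p^e − p^(e−1). Factorise 854 = 2 · 7 · 61. Then
  φ(854) = (2 − 1) · (7 − 1) · (61 − 1) = 1 · 6 · 60 = 360.

Final answer: φ(854) = 360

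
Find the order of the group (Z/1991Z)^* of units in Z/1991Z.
(Z/1991Z)^* consists of the classes a with gcd(a, 1991) = 1, so its order is φ(1991). φ is multiplicative, with φ(p^e) = p^e − p^(e−1). Factorise 1991 = 11 · 181. Then
  φ(1991) = (11 − 1) · (181 − 1) = 10 · 180 = 1800.
Thus |(Z/1991Z)^*| = 1800.

Final answer: |(Z/1991Z)^*| = 1800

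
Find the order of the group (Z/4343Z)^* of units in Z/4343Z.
(Z/4343Z)^* consists of the classes a with gcd(a, 4343) = 1, so its order is φ(4343). φ is multiplicative, with φ(p^e) = p^e − p^(e−1). Factorise 4343 = 43 · 101. Then
  φ(4343) = (43 − 1) · (101 − 1) = 42 · 100 = 4200.
Thus |(Z/4343Z)^*| = 4200.

Final answer: |(Z/4343Z)^*| = 4200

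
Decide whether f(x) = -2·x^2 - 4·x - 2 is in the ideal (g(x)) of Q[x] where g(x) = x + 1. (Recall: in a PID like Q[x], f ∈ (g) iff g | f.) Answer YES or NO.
In Q[x] the ideal (g) consists of all multiples of g, so f ∈ (g) iff g | f, i.e. iff the remainder of f on division by g is 0. Divide f by g (g is monic, so eliminate the leading term of the running remainder at each step):
  leading term -2·x^2: subtract (-2·x)·g(x) = -2·x^2 - 2·x, leaving -2·x - 2
  leading term -2·x: subtract (-2)·g(x) = -2·x - 2, leaving 0
The remainder is 0, so f(x) = g(x) · h(x) with h(x) = -2·x - 2. Hence g | f, i.e. f ∈ (g).

Final answer: YES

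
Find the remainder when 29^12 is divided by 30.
1

Use repeated squaring. Binary(12) = 1100. Walk through the bits of the exponent 12 left-to-right: at each bit after the leading one, square the running value, then multiply by 29 if the bit is 1 (always reducing mod 30):
  bit 1 = 1 (leading): start with 29.
  bit 2 = 1: square 29^2 = 841 ≡ 1; bit is 1, so multiply 1·29 = 29 (mod 30).
  bit 3 = 0: square 29^2 = 841 ≡ 1 (mod 30).
  bit 4 = 0: square 1^2 = 1 (mod 30).
Final value: 29^12 ≡ 1 (mod 30).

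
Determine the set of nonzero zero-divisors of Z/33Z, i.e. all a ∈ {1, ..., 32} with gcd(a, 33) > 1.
nonzero zero-divisors of Z/33Z = {3, 6, 9, 11, 12, 15, 18, 21, 22, 24, 27, 30}

An element a ∈ Z/33Z (with a ≠ 0) is a zero-divisor iff gcd(a, 33) > 1 (because a is a unit precisely when gcd(a, n) = 1, and in Z/nZ every nonzero, non-unit element is a zero-divisor). Scan a = 1, ..., 32 and keep those with gcd(a, 33) > 1:
  gcd(3, 33) = 3, gcd(6, 33) = 3, gcd(9, 33) = 3, gcd(11, 33) = 11, gcd(12, 33) = 3, gcd(15, 33) = 3, gcd(18, 33) = 3, gcd(21, 33) = 3, gcd(22, 33) = 11, gcd(24, 33) = 3, gcd(27, 33) = 3, gcd(30, 33) = 3.
All other a ∈ {1, ..., 32} have gcd(a, 33) = 1 and are units. So the nonzero zero-divisors are exactly the 12 values of a appearing in this scan.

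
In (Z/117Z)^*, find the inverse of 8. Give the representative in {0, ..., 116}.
8^(−1) ≡ 44 (mod 117)

Apply the extended Euclidean algorithm to (117, 8), tracking rows (r, s, t) with s·117 + t·8 = r. Each division r_prev = q·r_cur + r_new produces the new row as (previous row) − q·(current row):
  row A: (117, 1, 0)   [1·117 + 0·8 = 117]
  row B: (8, 0, 1)   [0·117 + 1·8 = 8]
  117 = 14·8 + 5   → row C = row A − 14·row B = (5, 1, −14)   [check: 1·117 − 14·8 = 5]
  8 = 1·5 + 3   → row D = row B − 1·row C = (3, −1, 15)   [check: −1·117 + 15·8 = 3]
  5 = 1·3 + 2   → row E = row C − 1·row D = (2, 2, −29)   [check: 2·117 − 29·8 = 2]
  3 = 1·2 + 1   → row F = row D − 1·row E = (1, −3, 44)   [check: −3·117 + 44·8 = 1]
  2 = 2·1 + 0   → remainder 0, stop. gcd = 1 (last nonzero row F).
The gcd is 1, so 8 is invertible mod 117. The last nonzero row gives −3·117 + 44·8 = 1, so t = 44. So 8^(−1) ≡ 44 (mod 117). Verify: 8 · 44 = 352 ≡ 1 (mod 117). ✓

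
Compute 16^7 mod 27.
Use repeated squaring. Binary(7) = 111. Walk through the bits of the exponent 7 left-to-right: at each bit after the leading one, square the running value, then multiply by 16 if the bit is 1 (always reducing mod 27):
  bit 1 = 1 (leading): start with 16.
  bit 2 = 1: square 16^2 = 256 ≡ 13; bit is 1, so multiply 13·16 = 208 ≡ 19 (mod 27).
  bit 3 = 1: square 19^2 = 361 ≡ 10; bit is 1, so multiply 10·16 = 160 ≡ 25 (mod 27).
Final value: 16^7 ≡ 25 (mod 27).

Final answer: 25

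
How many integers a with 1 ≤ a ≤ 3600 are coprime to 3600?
960

The number of a ∈ {1, ..., 3600} with gcd(a, 3600) = 1 is by definition Euler's totient φ(3600). φ is multiplicative, with φ(p^e) = p^e − p^(e−1). Factorise 3600 = 2^4 · 3^2 · 5^2. Then
  φ(3600) = (2^4 − 2^3) · (3^2 − 3^1) · (5^2 − 5^1) = 8 · 6 · 20 = 960.
So there are 960 such integers.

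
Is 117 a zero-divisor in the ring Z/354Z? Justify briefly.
gcd(117, 354) = 3 > 1, so 117 is not a unit in Z/354Z. In Z/nZ every nonzero non-unit is a zero-divisor: explicitly, take b = 354/gcd = 118 ≠ 0 (mod 354); then 117·118 = 13806 = 39·354, i.e. 117·118 ≡ 0 (mod 354). So 117 is a zero-divisor.

Final answer: YES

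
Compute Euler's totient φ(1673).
φ(1673) = 1428

φ is multiplicative, with φ(p^e) = p^e − p^(e−1). Factorise 1673 = 7 · 239. Then
  φ(1673) = (7 − 1) · (239 − 1) = 6 · 238 = 1428.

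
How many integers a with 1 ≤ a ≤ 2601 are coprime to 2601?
1632

The number of a ∈ {1, ..., 2601} with gcd(a, 2601) = 1 is by definition Euler's totient φ(2601). φ is multiplicative, with φ(p^e) = p^e − p^(e−1). Factorise 2601 = 3^2 · 17^2. Then
  φ(2601) = (3^2 − 3^1) · (17^2 − 17^1) = 6 · 272 = 1632.
So there are 1632 such integers.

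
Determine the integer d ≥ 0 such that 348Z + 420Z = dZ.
In the PID Z, (a, b) is generated by gcd(a, b). Compute gcd(420, 348) with the extended Euclidean algorithm, tracking rows (r, s, t) with s·420 + t·348 = r:
  row A: (420, 1, 0)   [1·420 + 0·348 = 420]
  row B: (348, 0, 1)   [0·420 + 1·348 = 348]
  420 = 1·348 + 72   → row C = row A − 1·row B = (72, 1, −1)   [check: 1·420 − 1·348 = 72]
  348 = 4·72 + 60   → row D = row B − 4·row C = (60, −4, 5)   [check: −4·420 + 5·348 = 60]
  72 = 1·60 + 12   → row E = row C − 1·row D = (12, 5, −6)   [check: 5·420 − 6·348 = 12]
  60 = 5·12 + 0   → remainder 0, stop. gcd = 12 (last nonzero row E).
So gcd(348, 420) = 12, with Bézout identity 5·420 − 6·348 = 12. Containment (⊇): the Bézout identity exhibits 12 as an element of (348, 420), giving (12) ⊆ (348, 420). Containment (⊆): since 12 | 348 and 12 | 420 (348 = 12·29, 420 = 12·35), every Z-linear combination of 348 and 420 is divisible by 12, so (348, 420) ⊆ (12). Therefore (348, 420) = (12), d = 12.

Final answer: (348, 420) = (12); d = 12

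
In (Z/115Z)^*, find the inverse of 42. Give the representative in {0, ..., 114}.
Apply the extended Euclidean algorithm to (115, 42), tracking rows (r, s, t) with s·115 + t·42 = r. Each division r_prev = q·r_cur + r_new produces the new row as (previous row) − q·(current row):
  row A: (115, 1, 0)   [1·115 + 0·42 = 115]
  row B: (42, 0, 1)   [0·115 + 1·42 = 42]
  115 = 2·42 + 31   → row C = row A − 2·row B = (31, 1, −2)   [check: 1·115 − 2·42 = 31]
  42 = 1·31 + 11   → row D = row B − 1·row C = (11, −1, 3)   [check: −1·115 + 3·42 = 11]
  31 = 2·11 + 9   → row E = row C − 2·row D = (9, 3, −8)   [check: 3·115 − 8·42 = 9]
  11 = 1·9 + 2   → row F = row D − 1·row E = (2, −4, 11)   [check: −4·115 + 11·42 = 2]
  9 = 4·2 + 1   → row G = row E − 4·row F = (1, 19, −52)   [check: 19·115 − 52·42 = 1]
  2 = 2·1 + 0   → remainder 0, stop. gcd = 1 (last nonzero row G).
The gcd is 1, so 42 is invertible mod 115. The last nonzero row gives 19·115 − 52·42 = 1, so t = −52. So 42^(−1) ≡ −52 ≡ 63 (mod 115). Verify: 42 · 63 = 2646 ≡ 1 (mod 115). ✓

Final answer: 42^(−1) ≡ 63 (mod 115)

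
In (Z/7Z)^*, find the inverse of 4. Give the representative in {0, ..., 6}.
Apply the extended Euclidean algorithm to (7, 4), tracking rows (r, s, t) with s·7 + t·4 = r. Each division r_prev = q·r_cur + r_new produces the new row as (previous row) − q·(current row):
  row A: (7, 1, 0)   [1·7 + 0·4 = 7]
  row B: (4, 0, 1)   [0·7 + 1·4 = 4]
  7 = 1·4 + 3   → row C = row A − 1·row B = (3, 1, −1)   [check: 1·7 − 1·4 = 3]
  4 = 1·3 + 1   → row D = row B − 1·row C = (1, −1, 2)   [check: −1·7 + 2·4 = 1]
  3 = 3·1 + 0   → remainder 0, stop. gcd = 1 (last nonzero row D).
The gcd is 1, so 4 is invertible mod 7. The last nonzero row gives −1·7 + 2·4 = 1, so t = 2. So 4^(−1) ≡ 2 (mod 7). Verify: 4 · 2 = 8 ≡ 1 (mod 7). ✓

Final answer: 4^(−1) ≡ 2 (mod 7)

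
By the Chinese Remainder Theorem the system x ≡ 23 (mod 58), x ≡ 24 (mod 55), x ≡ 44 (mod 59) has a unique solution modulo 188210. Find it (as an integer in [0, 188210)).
x ≡ 142529 (mod 188210); the representative in [0, 188210) is 142529

The moduli 58, 55, 59 are pairwise coprime, so by the CRT there is a unique solution mod 58·55·59 = 188210.
Solve by successive substitution. Start with x ≡ 23 (mod 58).
  Combine with x ≡ 24 (mod 55): write x = 23 + 58·t and require 23 + 58·t ≡ 24 (mod 55), i.e. 58·t ≡ 24 − 23 ≡ 1 (mod 55). Since 58^(−1) ≡ 37 (mod 55) (58 ≡ 3 (mod 55)), t ≡ 37·1 ≡ 37 (mod 55). So x ≡ 23 + 58·37 = 2169 (mod 3190).
  Combine with x ≡ 44 (mod 59): write x = 2169 + 3190·t and require 2169 + 3190·t ≡ 44 (mod 59), i.e. 3190·t ≡ 44 − 2169 ≡ 58 (mod 59). Since 3190^(−1) ≡ 15 (mod 59) (3190 ≡ 4 (mod 59)), t ≡ 15·58 ≡ 44 (mod 59). So x ≡ 2169 + 3190·44 = 142529 (mod 188210).
Unique solution in [0, 188210): x = 142529.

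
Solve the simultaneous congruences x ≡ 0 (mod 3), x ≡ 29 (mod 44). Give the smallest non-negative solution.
x ≡ 117 (mod 132); the representative in [0, 132) is 117

The moduli 3, 44 are pairwise coprime, so by the CRT there is a unique solution mod 3·44 = 132.
Solve by successive substitution. Start with x ≡ 0 (mod 3).
  Combine with x ≡ 29 (mod 44): write x = 3·t and require 3·t ≡ 29 (mod 44). Since 3^(−1) ≡ 15 (mod 44), t ≡ 15·29 ≡ 39 (mod 44). So x ≡ 3·39 = 117 (mod 132).
Unique solution in [0, 132): x = 117.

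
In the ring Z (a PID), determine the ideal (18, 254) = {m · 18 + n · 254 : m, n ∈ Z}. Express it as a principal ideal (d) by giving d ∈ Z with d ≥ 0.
In the PID Z, (a, b) is generated by gcd(a, b). Compute gcd(254, 18) with the extended Euclidean algorithm, tracking rows (r, s, t) with s·254 + t·18 = r:
  row A: (254, 1, 0)   [1·254 + 0·18 = 254]
  row B: (18, 0, 1)   [0·254 + 1·18 = 18]
  254 = 14·18 + 2   → row C = row A − 14·row B = (2, 1, −14)   [check: 1·254 − 14·18 = 2]
  18 = 9·2 + 0   → remainder 0, stop. gcd = 2 (last nonzero row C).
So gcd(18, 254) = 2, with Bézout identity 1·254 − 14·18 = 2. Containment (⊇): the Bézout identity exhibits 2 as an element of (18, 254), giving (2) ⊆ (18, 254). Containment (⊆): since 2 | 18 and 2 | 254 (18 = 2·9, 254 = 2·127), every Z-linear combination of 18 and 254 is divisible by 2, so (18, 254) ⊆ (2). Therefore (18, 254) = (2), d = 2.

Final answer: (18, 254) = (2); d = 2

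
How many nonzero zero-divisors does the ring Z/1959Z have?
In Z/1959Z each nonzero element is either a unit (gcd with 1959 is 1) or a zero-divisor (gcd > 1). The number of units is φ(1959): factorise 1959 = 3 · 653, so φ(1959) = (3 − 1) · (653 − 1) = 2 · 652 = 1304. The nonzero elements number 1959 − 1 = 1958. Hence the nonzero zero-divisors number 1958 − 1304 = 654.

Final answer: Z/1959Z has 654 nonzero zero-divisors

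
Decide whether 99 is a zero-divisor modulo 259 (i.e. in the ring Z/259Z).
NO

gcd(99, 259) = 1, so 99 is a unit in Z/259Z (it has a multiplicative inverse). A unit cannot be a zero-divisor: if 99·b ≡ 0 then multiplying both sides by 99^(−1) gives b ≡ 0. So 99 is not a zero-divisor.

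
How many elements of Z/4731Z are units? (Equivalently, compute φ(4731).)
An element a ∈ Z/4731Z is a unit iff gcd(a, 4731) = 1, so the number of units is φ(4731). φ is multiplicative, with φ(p^e) = p^e − p^(e−1). Factorise 4731 = 3 · 19 · 83. Then
  φ(4731) = (3 − 1) · (19 − 1) · (83 − 1) = 2 · 18 · 82 = 2952.

Final answer: Z/4731Z has φ(4731) = 2952 units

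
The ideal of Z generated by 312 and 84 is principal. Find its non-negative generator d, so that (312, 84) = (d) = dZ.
(312, 84) = (12); d = 12

In the PID Z, (a, b) is generated by gcd(a, b). Compute gcd(312, 84) with the extended Euclidean algorithm, tracking rows (r, s, t) with s·312 + t·84 = r:
  row A: (312, 1, 0)   [1·312 + 0·84 = 312]
  row B: (84, 0, 1)   [0·312 + 1·84 = 84]
  312 = 3·84 + 60   → row C = row A − 3·row B = (60, 1, −3)   [check: 1·312 − 3·84 = 60]
  84 = 1·60 + 24   → row D = row B − 1·row C = (24, −1, 4)   [check: −1·312 + 4·84 = 24]
  60 = 2·24 + 12   → row E = row C − 2·row D = (12, 3, −11)   [check: 3·312 − 11·84 = 12]
  24 = 2·12 + 0   → remainder 0, stop. gcd = 12 (last nonzero row E).
So gcd(312, 84) = 12, with Bézout identity 3·312 − 11·84 = 12. Containment (⊇): the Bézout identity exhibits 12 as an element of (312, 84), giving (12) ⊆ (312, 84). Containment (⊆): since 12 | 312 and 12 | 84 (312 = 12·26, 84 = 12·7), every Z-linear combination of 312 and 84 is divisible by 12, so (312, 84) ⊆ (12). Therefore (312, 84) = (12), d = 12.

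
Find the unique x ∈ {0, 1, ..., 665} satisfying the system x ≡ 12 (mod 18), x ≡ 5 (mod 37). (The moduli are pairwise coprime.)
x ≡ 264 (mod 666); the representative in [0, 666) is 264

The moduli 18, 37 are pairwise coprime, so by the CRT there is a unique solution mod 18·37 = 666.
Solve by successive substitution. Start with x ≡ 12 (mod 18).
  Combine with x ≡ 5 (mod 37): write x = 12 + 18·t and require 12 + 18·t ≡ 5 (mod 37), i.e. 18·t ≡ 5 − 12 ≡ 30 (mod 37). Since 18^(−1) ≡ 35 (mod 37), t ≡ 35·30 ≡ 14 (mod 37). So x ≡ 12 + 18·14 = 264 (mod 666).
Unique solution in [0, 666): x = 264.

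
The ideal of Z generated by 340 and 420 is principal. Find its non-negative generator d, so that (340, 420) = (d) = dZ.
(340, 420) = (20); d = 20

In the PID Z, (a, b) is generated by gcd(a, b). Compute gcd(420, 340) with the extended Euclidean algorithm, tracking rows (r, s, t) with s·420 + t·340 = r:
  row A: (420, 1, 0)   [1·420 + 0·340 = 420]
  row B: (340, 0, 1)   [0·420 + 1·340 = 340]
  420 = 1·340 + 80   → row C = row A − 1·row B = (80, 1, −1)   [check: 1·420 − 1·340 = 80]
  340 = 4·80 + 20   → row D = row B − 4·row C = (20, −4, 5)   [check: −4·420 + 5·340 = 20]
  80 = 4·20 + 0   → remainder 0, stop. gcd = 20 (last nonzero row D).
So gcd(340, 420) = 20, with Bézout identity −4·420 + 5·340 = 20. Containment (⊇): the Bézout identity exhibits 20 as an element of (340, 420), giving (20) ⊆ (340, 420). Containment (⊆): since 20 | 340 and 20 | 420 (340 = 20·17, 420 = 20·21), every Z-linear combination of 340 and 420 is divisible by 20, so (340, 420) ⊆ (20). Therefore (340, 420) = (20), d = 20.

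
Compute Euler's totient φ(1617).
φ is multiplicative, with φ(p^e) = p^e − p^(e−1). Factorise 1617 = 3 · 7^2 · 11. Then
  φ(1617) = (3 − 1) · (7^2 − 7^1) · (11 − 1) = 2 · 42 · 10 = 840.

Final answer: φ(1617) = 840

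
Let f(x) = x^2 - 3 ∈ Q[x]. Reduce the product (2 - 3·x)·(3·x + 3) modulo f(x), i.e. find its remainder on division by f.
a · b ≡ -3·x - 21 (mod f(x))

First multiply in Q[x] without reducing: a · b = -9·x^2 - 3·x + 6. Now divide by f(x) = x^2 - 3, eliminating the leading term at each step:
  leading term -9·x^2: subtract (-9)·f(x) = 27 - 9·x^2, leaving -3·x - 21
The degree is now < 2, so this is the remainder. Hence a · b ≡ -3·x - 21 in Q[x]/(f).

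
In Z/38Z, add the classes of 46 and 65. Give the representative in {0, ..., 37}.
Reduce the summands first: 46 ≡ 8, 65 ≡ 27 (mod 38), so 46 + 65 ≡ 8 + 27 (mod 38). 8 + 27 = 35; 35 = 0·38 + 35, so (46 + 65) mod 38 = 35.

Final answer: 35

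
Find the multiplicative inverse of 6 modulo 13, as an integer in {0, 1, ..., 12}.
Apply the extended Euclidean algorithm to (13, 6), tracking rows (r, s, t) with s·13 + t·6 = r. Each division r_prev = q·r_cur + r_new produces the new row as (previous row) − q·(current row):
  row A: (13, 1, 0)   [1·13 + 0·6 = 13]
  row B: (6, 0, 1)   [0·13 + 1·6 = 6]
  13 = 2·6 + 1   → row C = row A − 2·row B = (1, 1, −2)   [check: 1·13 − 2·6 = 1]
  6 = 6·1 + 0   → remainder 0, stop. gcd = 1 (last nonzero row C).
The gcd is 1, so 6 is invertible mod 13. The last nonzero row gives 1·13 − 2·6 = 1, so t = −2. So 6^(−1) ≡ −2 ≡ 11 (mod 13). Verify: 6 · 11 = 66 ≡ 1 (mod 13). ✓

Final answer: 6^(−1) ≡ 11 (mod 13)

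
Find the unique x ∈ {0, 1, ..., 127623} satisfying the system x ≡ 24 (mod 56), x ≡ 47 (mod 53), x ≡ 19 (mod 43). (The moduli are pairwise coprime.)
The moduli 56, 53, 43 are pairwise coprime, so by the CRT there is a unique solution mod 56·53·43 = 127624.
Solve by successive substitution. Start with x ≡ 24 (mod 56).
  Combine with x ≡ 47 (mod 53): write x = 24 + 56·t and require 24 + 56·t ≡ 47 (mod 53), i.e. 56·t ≡ 47 − 24 ≡ 23 (mod 53). Since 56^(−1) ≡ 18 (mod 53) (56 ≡ 3 (mod 53)), t ≡ 18·23 ≡ 43 (mod 53). So x ≡ 24 + 56·43 = 2432 (mod 2968).
  Combine with x ≡ 19 (mod 43): write x = 2432 + 2968·t and require 2432 + 2968·t ≡ 19 (mod 43), i.e. 2968·t ≡ 19 − 2432 ≡ 38 (mod 43). Since 2968^(−1) ≡ 1 (mod 43) (2968 ≡ 1 (mod 43)), t ≡ 1·38 ≡ 38 (mod 43). So x ≡ 2432 + 2968·38 = 115216 (mod 127624).
Unique solution in [0, 127624): x = 115216.

Final answer: x ≡ 115216 (mod 127624); the representative in [0, 127624) is 115216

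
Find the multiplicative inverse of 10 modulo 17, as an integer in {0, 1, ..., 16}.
Apply the extended Euclidean algorithm to (17, 10), tracking rows (r, s, t) with s·17 + t·10 = r. Each division r_prev = q·r_cur + r_new produces the new row as (previous row) − q·(current row):
  row A: (17, 1, 0)   [1·17 + 0·10 = 17]
  row B: (10, 0, 1)   [0·17 + 1·10 = 10]
  17 = 1·10 + 7   → row C = row A − 1·row B = (7, 1, −1)   [check: 1·17 − 1·10 = 7]
  10 = 1·7 + 3   → row D = row B − 1·row C = (3, −1, 2)   [check: −1·17 + 2·10 = 3]
  7 = 2·3 + 1   → row E = row C − 2·row D = (1, 3, −5)   [check: 3·17 − 5·10 = 1]
  3 = 3·1 + 0   → remainder 0, stop. gcd = 1 (last nonzero row E).
The gcd is 1, so 10 is invertible mod 17. The last nonzero row gives 3·17 − 5·10 = 1, so t = −5. So 10^(−1) ≡ −5 ≡ 12 (mod 17). Verify: 10 · 12 = 120 ≡ 1 (mod 17). ✓

Final answer: 10^(−1) ≡ 12 (mod 17)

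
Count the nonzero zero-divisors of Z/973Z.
In Z/973Z each nonzero element is either a unit (gcd with 973 is 1) or a zero-divisor (gcd > 1). The number of units is φ(973): factorise 973 = 7 · 139, so φ(973) = (7 − 1) · (139 − 1) = 6 · 138 = 828. The nonzero elements number 973 − 1 = 972. Hence the nonzero zero-divisors number 972 − 828 = 144.

Final answer: Z/973Z has 144 nonzero zero-divisors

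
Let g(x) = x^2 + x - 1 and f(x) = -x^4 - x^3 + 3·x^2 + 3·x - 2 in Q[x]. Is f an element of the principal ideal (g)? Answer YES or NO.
NO

In Q[x] the ideal (g) consists of all multiples of g, so f ∈ (g) iff g | f, i.e. iff the remainder of f on division by g is 0. Divide f by g (g is monic, so eliminate the leading term of the running remainder at each step):
  leading term -x^4: subtract (-x^2)·g(x) = -x^4 - x^3 + x^2, leaving 2·x^2 + 3·x - 2
  leading term 2·x^2: subtract (2)·g(x) = 2·x^2 + 2·x - 2, leaving x
The remainder r(x) = x ≠ 0 (and deg r < deg g), so g ∤ f, i.e. f ∉ (g).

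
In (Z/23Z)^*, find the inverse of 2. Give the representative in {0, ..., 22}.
2^(−1) ≡ 12 (mod 23)

Apply the extended Euclidean algorithm to (23, 2), tracking rows (r, s, t) with s·23 + t·2 = r. Each division r_prev = q·r_cur + r_new produces the new row as (previous row) − q·(current row):
  row A: (23, 1, 0)   [1·23 + 0·2 = 23]
  row B: (2, 0, 1)   [0·23 + 1·2 = 2]
  23 = 11·2 + 1   → row C = row A − 11·row B = (1, 1, −11)   [check: 1·23 − 11·2 = 1]
  2 = 2·1 + 0   → remainder 0, stop. gcd = 1 (last nonzero row C).
The gcd is 1, so 2 is invertible mod 23. The last nonzero row gives 1·23 − 11·2 = 1, so t = −11. So 2^(−1) ≡ −11 ≡ 12 (mod 23). Verify: 2 · 12 = 24 ≡ 1 (mod 23). ✓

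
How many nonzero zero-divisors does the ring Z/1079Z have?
In Z/1079Z each nonzero element is either a unit (gcd with 1079 is 1) or a zero-divisor (gcd > 1). The number of units is φ(1079): factorise 1079 = 13 · 83, so φ(1079) = (13 − 1) · (83 − 1) = 12 · 82 = 984. The nonzero elements number 1079 − 1 = 1078. Hence the nonzero zero-divisors number 1078 − 984 = 94.

Final answer: Z/1079Z has 94 nonzero zero-divisors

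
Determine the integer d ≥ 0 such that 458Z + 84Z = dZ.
(458, 84) = (2); d = 2

In the PID Z, (a, b) is generated by gcd(a, b). Compute gcd(458, 84) with the extended Euclidean algorithm, tracking rows (r, s, t) with s·458 + t·84 = r:
  row A: (458, 1, 0)   [1·458 + 0·84 = 458]
  row B: (84, 0, 1)   [0·458 + 1·84 = 84]
  458 = 5·84 + 38   → row C = row A − 5·row B = (38, 1, −5)   [check: 1·458 − 5·84 = 38]
  84 = 2·38 + 8   → row D = row B − 2·row C = (8, −2, 11)   [check: −2·458 + 11·84 = 8]
  38 = 4·8 + 6   → row E = row C − 4·row D = (6, 9, −49)   [check: 9·458 − 49·84 = 6]
  8 = 1·6 + 2   → row F = row D − 1·row E = (2, −11, 60)   [check: −11·458 + 60·84 = 2]
  6 = 3·2 + 0   → remainder 0, stop. gcd = 2 (last nonzero row F).
So gcd(458, 84) = 2, with Bézout identity −11·458 + 60·84 = 2. Containment (⊇): the Bézout identity exhibits 2 as an element of (458, 84), giving (2) ⊆ (458, 84). Containment (⊆): since 2 | 458 and 2 | 84 (458 = 2·229, 84 = 2·42), every Z-linear combination of 458 and 84 is divisible by 2, so (458, 84) ⊆ (2). Therefore (458, 84) = (2), d = 2.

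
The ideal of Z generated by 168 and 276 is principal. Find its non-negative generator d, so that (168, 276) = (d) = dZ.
In the PID Z, (a, b) is generated by gcd(a, b). Compute gcd(276, 168) with the extended Euclidean algorithm, tracking rows (r, s, t) with s·276 + t·168 = r:
  row A: (276, 1, 0)   [1·276 + 0·168 = 276]
  row B: (168, 0, 1)   [0·276 + 1·168 = 168]
  276 = 1·168 + 108   → row C = row A − 1·row B = (108, 1, −1)   [check: 1·276 − 1·168 = 108]
  168 = 1·108 + 60   → row D = row B − 1·row C = (60, −1, 2)   [check: −1·276 + 2·168 = 60]
  108 = 1·60 + 48   → row E = row C − 1·row D = (48, 2, −3)   [check: 2·276 − 3·168 = 48]
  60 = 1·48 + 12   → row F = row D − 1·row E = (12, −3, 5)   [check: −3·276 + 5·168 = 12]
  48 = 4·12 + 0   → remainder 0, stop. gcd = 12 (last nonzero row F).
So gcd(168, 276) = 12, with Bézout identity −3·276 + 5·168 = 12. Containment (⊇): the Bézout identity exhibits 12 as an element of (168, 276), giving (12) ⊆ (168, 276). Containment (⊆): since 12 | 168 and 12 | 276 (168 = 12·14, 276 = 12·23), every Z-linear combination of 168 and 276 is divisible by 12, so (168, 276) ⊆ (12). Therefore (168, 276) = (12), d = 12.

Final answer: (168, 276) = (12); d = 12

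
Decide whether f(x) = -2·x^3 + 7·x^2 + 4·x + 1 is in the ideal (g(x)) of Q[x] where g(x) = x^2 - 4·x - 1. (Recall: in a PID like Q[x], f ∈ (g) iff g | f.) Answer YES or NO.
NO

In Q[x] the ideal (g) consists of all multiples of g, so f ∈ (g) iff g | f, i.e. iff the remainder of f on division by g is 0. Divide f by g (g is monic, so eliminate the leading term of the running remainder at each step):
  leading term -2·x^3: subtract (-2·x)·g(x) = -2·x^3 + 8·x^2 + 2·x, leaving -x^2 + 2·x + 1
  leading term -x^2: subtract (-1)·g(x) = -x^2 + 4·x + 1, leaving -2·x
The remainder r(x) = -2·x ≠ 0 (and deg r < deg g), so g ∤ f, i.e. f ∉ (g).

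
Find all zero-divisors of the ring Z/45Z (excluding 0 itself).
An element a ∈ Z/45Z (with a ≠ 0) is a zero-divisor iff gcd(a, 45) > 1 (because a is a unit precisely when gcd(a, n) = 1, and in Z/nZ every nonzero, non-unit element is a zero-divisor). Scan a = 1, ..., 44 and keep those with gcd(a, 45) > 1:
  gcd(3, 45) = 3, gcd(5, 45) = 5, gcd(6, 45) = 3, gcd(9, 45) = 9, gcd(10, 45) = 5, gcd(12, 45) = 3, gcd(15, 45) = 15, gcd(18, 45) = 9, gcd(20, 45) = 5, gcd(21, 45) = 3, gcd(24, 45) = 3, gcd(25, 45) = 5, gcd(27, 45) = 9, gcd(30, 45) = 15, gcd(33, 45) = 3, gcd(35, 45) = 5, gcd(36, 45) = 9, gcd(39, 45) = 3, gcd(40, 45) = 5, gcd(42, 45) = 3.
All other a ∈ {1, ..., 44} have gcd(a, 45) = 1 and are units. So the nonzero zero-divisors are exactly the 20 values of a appearing in this scan.

Final answer: nonzero zero-divisors of Z/45Z = {3, 5, 6, 9, 10, 12, 15, 18, 20, 21, 24, 25, 27, 30, 33, 35, 36, 39, 40, 42}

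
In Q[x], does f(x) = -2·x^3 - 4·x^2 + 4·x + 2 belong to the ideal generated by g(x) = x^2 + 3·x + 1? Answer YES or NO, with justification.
YES

In Q[x] the ideal (g) consists of all multiples of g, so f ∈ (g) iff g | f, i.e. iff the remainder of f on division by g is 0. Divide f by g (g is monic, so eliminate the leading term of the running remainder at each step):
  leading term -2·x^3: subtract (-2·x)·g(x) = -2·x^3 - 6·x^2 - 2·x, leaving 2·x^2 + 6·x + 2
  leading term 2·x^2: subtract (2)·g(x) = 2·x^2 + 6·x + 2, leaving 0
The remainder is 0, so f(x) = g(x) · h(x) with h(x) = 2 - 2·x. Hence g | f, i.e. f ∈ (g).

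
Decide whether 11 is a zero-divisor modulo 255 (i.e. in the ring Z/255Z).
NO

gcd(11, 255) = 1, so 11 is a unit in Z/255Z (it has a multiplicative inverse). A unit cannot be a zero-divisor: if 11·b ≡ 0 then multiplying both sides by 11^(−1) gives b ≡ 0. So 11 is not a zero-divisor.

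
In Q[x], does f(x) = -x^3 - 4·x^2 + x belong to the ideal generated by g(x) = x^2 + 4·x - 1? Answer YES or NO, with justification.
YES

In Q[x] the ideal (g) consists of all multiples of g, so f ∈ (g) iff g | f, i.e. iff the remainder of f on division by g is 0. Divide f by g (g is monic, so eliminate the leading term of the running remainder at each step):
  leading term -x^3: subtract (-x)·g(x) = -x^3 - 4·x^2 + x, leaving 0
The remainder is 0, so f(x) = g(x) · h(x) with h(x) = -x. Hence g | f, i.e. f ∈ (g).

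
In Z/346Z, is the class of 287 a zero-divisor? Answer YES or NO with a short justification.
NO

gcd(287, 346) = 1, so 287 is a unit in Z/346Z (it has a multiplicative inverse). A unit cannot be a zero-divisor: if 287·b ≡ 0 then multiplying both sides by 287^(−1) gives b ≡ 0. So 287 is not a zero-divisor.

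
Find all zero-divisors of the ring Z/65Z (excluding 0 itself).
nonzero zero-divisors of Z/65Z = {5, 10, 13, 15, 20, 25, 26, 30, 35, 39, 40, 45, 50, 52, 55, 60}

An element a ∈ Z/65Z (with a ≠ 0) is a zero-divisor iff gcd(a, 65) > 1 (because a is a unit precisely when gcd(a, n) = 1, and in Z/nZ every nonzero, non-unit element is a zero-divisor). Scan a = 1, ..., 64 and keep those with gcd(a, 65) > 1:
  gcd(5, 65) = 5, gcd(10, 65) = 5, gcd(13, 65) = 13, gcd(15, 65) = 5, gcd(20, 65) = 5, gcd(25, 65) = 5, gcd(26, 65) = 13, gcd(30, 65) = 5, gcd(35, 65) = 5, gcd(39, 65) = 13, gcd(40, 65) = 5, gcd(45, 65) = 5, gcd(50, 65) = 5, gcd(52, 65) = 13, gcd(55, 65) = 5, gcd(60, 65) = 5.
All other a ∈ {1, ..., 64} have gcd(a, 65) = 1 and are units. So the nonzero zero-divisors are exactly the 16 values of a appearing in this scan.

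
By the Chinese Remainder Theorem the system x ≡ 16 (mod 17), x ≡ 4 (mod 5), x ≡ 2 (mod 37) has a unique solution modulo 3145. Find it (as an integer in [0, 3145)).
x ≡ 594 (mod 3145); the representative in [0, 3145) is 594

The moduli 17, 5, 37 are pairwise coprime, so by the CRT there is a unique solution mod 17·5·37 = 3145.
Solve by successive substitution. Start with x ≡ 16 (mod 17).
  Combine with x ≡ 4 (mod 5): write x = 16 + 17·t and require 16 + 17·t ≡ 4 (mod 5), i.e. 17·t ≡ 4 − 16 ≡ 3 (mod 5). Since 17^(−1) ≡ 3 (mod 5) (17 ≡ 2 (mod 5)), t ≡ 3·3 ≡ 4 (mod 5). So x ≡ 16 + 17·4 = 84 (mod 85).
  Combine with x ≡ 2 (mod 37): write x = 84 + 85·t and require 84 + 85·t ≡ 2 (mod 37), i.e. 85·t ≡ 2 − 84 ≡ 29 (mod 37). Since 85^(−1) ≡ 27 (mod 37) (85 ≡ 11 (mod 37)), t ≡ 27·29 ≡ 6 (mod 37). So x ≡ 84 + 85·6 = 594 (mod 3145).
Unique solution in [0, 3145): x = 594.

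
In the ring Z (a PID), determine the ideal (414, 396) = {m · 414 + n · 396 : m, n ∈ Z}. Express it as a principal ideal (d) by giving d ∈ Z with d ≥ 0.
In the PID Z, (a, b) is generated by gcd(a, b). Compute gcd(414, 396) with the extended Euclidean algorithm, tracking rows (r, s, t) with s·414 + t·396 = r:
  row A: (414, 1, 0)   [1·414 + 0·396 = 414]
  row B: (396, 0, 1)   [0·414 + 1·396 = 396]
  414 = 1·396 + 18   → row C = row A − 1·row B = (18, 1, −1)   [check: 1·414 − 1·396 = 18]
  396 = 22·18 + 0   → remainder 0, stop. gcd = 18 (last nonzero row C).
So gcd(414, 396) = 18, with Bézout identity 1·414 − 1·396 = 18. Containment (⊇): the Bézout identity exhibits 18 as an element of (414, 396), giving (18) ⊆ (414, 396). Containment (⊆): since 18 | 414 and 18 | 396 (414 = 18·23, 396 = 18·22), every Z-linear combination of 414 and 396 is divisible by 18, so (414, 396) ⊆ (18). Therefore (414, 396) = (18), d = 18.

Final answer: (414, 396) = (18); d = 18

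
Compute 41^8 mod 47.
Use repeated squaring. Binary(8) = 1000. Walk through the bits of the exponent 8 left-to-right: at each bit after the leading one, square the running value, then multiply by 41 if the bit is 1 (always reducing mod 47):
  bit 1 = 1 (leading): start with 41.
  bit 2 = 0: square 41^2 = 1681 ≡ 36 (mod 47).
  bit 3 = 0: square 36^2 = 1296 ≡ 27 (mod 47).
  bit 4 = 0: square 27^2 = 729 ≡ 24 (mod 47).
Final value: 41^8 ≡ 24 (mod 47).

Final answer: 24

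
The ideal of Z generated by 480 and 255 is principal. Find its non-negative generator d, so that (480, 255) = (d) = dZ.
In the PID Z, (a, b) is generated by gcd(a, b). Compute gcd(480, 255) with the extended Euclidean algorithm, tracking rows (r, s, t) with s·480 + t·255 = r:
  row A: (480, 1, 0)   [1·480 + 0·255 = 480]
  row B: (255, 0, 1)   [0·480 + 1·255 = 255]
  480 = 1·255 + 225   → row C = row A − 1·row B = (225, 1, −1)   [check: 1·480 − 1·255 = 225]
  255 = 1·225 + 30   → row D = row B − 1·row C = (30, −1, 2)   [check: −1·480 + 2·255 = 30]
  225 = 7·30 + 15   → row E = row C − 7·row D = (15, 8, −15)   [check: 8·480 − 15·255 = 15]
  30 = 2·15 + 0   → remainder 0, stop. gcd = 15 (last nonzero row E).
So gcd(480, 255) = 15, with Bézout identity 8·480 − 15·255 = 15. Containment (⊇): the Bézout identity exhibits 15 as an element of (480, 255), giving (15) ⊆ (480, 255). Containment (⊆): since 15 | 480 and 15 | 255 (480 = 15·32, 255 = 15·17), every Z-linear combination of 480 and 255 is divisible by 15, so (480, 255) ⊆ (15). Therefore (480, 255) = (15), d = 15.

Final answer: (480, 255) = (15); d = 15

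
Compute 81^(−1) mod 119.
Apply the extended Euclidean algorithm to (119, 81), tracking rows (r, s, t) with s·119 + t·81 = r. Each division r_prev = q·r_cur + r_new produces the new row as (previous row) − q·(current row):
  row A: (119, 1, 0)   [1·119 + 0·81 = 119]
  row B: (81, 0, 1)   [0·119 + 1·81 = 81]
  119 = 1·81 + 38   → row C = row A − 1·row B = (38, 1, −1)   [check: 1·119 − 1·81 = 38]
  81 = 2·38 + 5   → row D = row B − 2·row C = (5, −2, 3)   [check: −2·119 + 3·81 = 5]
  38 = 7·5 + 3   → row E = row C − 7·row D = (3, 15, −22)   [check: 15·119 − 22·81 = 3]
  5 = 1·3 + 2   → row F = row D − 1·row E = (2, −17, 25)   [check: −17·119 + 25·81 = 2]
  3 = 1·2 + 1   → row G = row E − 1·row F = (1, 32, −47)   [check: 32·119 − 47·81 = 1]
  2 = 2·1 + 0   → remainder 0, stop. gcd = 1 (last nonzero row G).
The gcd is 1, so 81 is invertible mod 119. The last nonzero row gives 32·119 − 47·81 = 1, so t = −47. So 81^(−1) ≡ −47 ≡ 72 (mod 119). Verify: 81 · 72 = 5832 ≡ 1 (mod 119). ✓

Final answer: 81^(−1) ≡ 72 (mod 119)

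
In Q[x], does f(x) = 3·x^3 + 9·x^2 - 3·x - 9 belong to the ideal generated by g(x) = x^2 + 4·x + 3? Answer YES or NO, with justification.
YES

In Q[x] the ideal (g) consists of all multiples of g, so f ∈ (g) iff g | f, i.e. iff the remainder of f on division by g is 0. Divide f by g (g is monic, so eliminate the leading term of the running remainder at each step):
  leading term 3·x^3: subtract (3·x)·g(x) = 3·x^3 + 12·x^2 + 9·x, leaving -3·x^2 - 12·x - 9
  leading term -3·x^2: subtract (-3)·g(x) = -3·x^2 - 12·x - 9, leaving 0
The remainder is 0, so f(x) = g(x) · h(x) with h(x) = 3·x - 3. Hence g | f, i.e. f ∈ (g).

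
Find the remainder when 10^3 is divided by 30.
Use repeated squaring. Binary(3) = 11. Walk through the bits of the exponent 3 left-to-right: at each bit after the leading one, square the running value, then multiply by 10 if the bit is 1 (always reducing mod 30):
  bit 1 = 1 (leading): start with 10.
  bit 2 = 1: square 10^2 = 100 ≡ 10; bit is 1, so multiply 10·10 = 100 ≡ 10 (mod 30).
Final value: 10^3 ≡ 10 (mod 30).

Final answer: 10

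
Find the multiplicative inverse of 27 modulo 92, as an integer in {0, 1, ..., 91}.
27^(−1) ≡ 75 (mod 92)

Apply the extended Euclidean algorithm to (92, 27), tracking rows (r, s, t) with s·92 + t·27 = r. Each division r_prev = q·r_cur + r_new produces the new row as (previous row) − q·(current row):
  row A: (92, 1, 0)   [1·92 + 0·27 = 92]
  row B: (27, 0, 1)   [0·92 + 1·27 = 27]
  92 = 3·27 + 11   → row C = row A − 3·row B = (11, 1, −3)   [check: 1·92 − 3·27 = 11]
  27 = 2·11 + 5   → row D = row B − 2·row C = (5, −2, 7)   [check: −2·92 + 7·27 = 5]
  11 = 2·5 + 1   → row E = row C − 2·row D = (1, 5, −17)   [check: 5·92 − 17·27 = 1]
  5 = 5·1 + 0   → remainder 0, stop. gcd = 1 (last nonzero row E).
The gcd is 1, so 27 is invertible mod 92. The last nonzero row gives 5·92 − 17·27 = 1, so t = −17. So 27^(−1) ≡ −17 ≡ 75 (mod 92). Verify: 27 · 75 = 2025 ≡ 1 (mod 92). ✓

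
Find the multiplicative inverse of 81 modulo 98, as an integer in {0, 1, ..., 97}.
81^(−1) ≡ 23 (mod 98)

Apply the extended Euclidean algorithm to (98, 81), tracking rows (r, s, t) with s·98 + t·81 = r. Each division r_prev = q·r_cur + r_new produces the new row as (previous row) − q·(current row):
  row A: (98, 1, 0)   [1·98 + 0·81 = 98]
  row B: (81, 0, 1)   [0·98 + 1·81 = 81]
  98 = 1·81 + 17   → row C = row A − 1·row B = (17, 1, −1)   [check: 1·98 − 1·81 = 17]
  81 = 4·17 + 13   → row D = row B − 4·row C = (13, −4, 5)   [check: −4·98 + 5·81 = 13]
  17 = 1·13 + 4   → row E = row C − 1·row D = (4, 5, −6)   [check: 5·98 − 6·81 = 4]
  13 = 3·4 + 1   → row F = row D − 3·row E = (1, −19, 23)   [check: −19·98 + 23·81 = 1]
  4 = 4·1 + 0   → remainder 0, stop. gcd = 1 (last nonzero row F).
The gcd is 1, so 81 is invertible mod 98. The last nonzero row gives −19·98 + 23·81 = 1, so t = 23. So 81^(−1) ≡ 23 (mod 98). Verify: 81 · 23 = 1863 ≡ 1 (mod 98). ✓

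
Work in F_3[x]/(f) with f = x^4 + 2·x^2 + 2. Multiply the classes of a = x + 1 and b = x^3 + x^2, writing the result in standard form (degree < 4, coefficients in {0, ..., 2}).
a · b ≡ 2·x^3 + 2·x^2 + 1 (mod f(x))

Multiply as integer polynomials: a · b = x^4 + 2·x^3 + x^2. Reducing coefficients mod 3: a · b ≡ x^4 + 2·x^3 + x^2. Now divide by f(x) = x^4 + 2·x^2 + 2 in F_3[x], eliminating the leading term at each step:
  leading term x^4: subtract (1)·f(x) = x^4 + 2·x^2 + 2, leaving 2·x^3 + 2·x^2 + 1 (coefficients mod 3)
The degree is now < 4, so this is the remainder. Hence a · b ≡ 2·x^3 + 2·x^2 + 1 in F_3[x]/(f).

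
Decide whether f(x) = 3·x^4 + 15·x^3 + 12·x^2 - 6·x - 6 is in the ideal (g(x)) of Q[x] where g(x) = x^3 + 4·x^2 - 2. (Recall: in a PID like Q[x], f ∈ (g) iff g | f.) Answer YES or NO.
In Q[x] the ideal (g) consists of all multiples of g, so f ∈ (g) iff g | f, i.e. iff the remainder of f on division by g is 0. Divide f by g (g is monic, so eliminate the leading term of the running remainder at each step):
  leading term 3·x^4: subtract (3·x)·g(x) = 3·x^4 + 12·x^3 - 6·x, leaving 3·x^3 + 12·x^2 - 6
  leading term 3·x^3: subtract (3)·g(x) = 3·x^3 + 12·x^2 - 6, leaving 0
The remainder is 0, so f(x) = g(x) · h(x) with h(x) = 3·x + 3. Hence g | f, i.e. f ∈ (g).

Final answer: YES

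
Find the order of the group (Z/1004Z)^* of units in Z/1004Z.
|(Z/1004Z)^*| = 500

(Z/1004Z)^* consists of the classes a with gcd(a, 1004) = 1, so its order is φ(1004). φ is multiplicative, with φ(p^e) = p^e − p^(e−1). Factorise 1004 = 2^2 · 251. Then
  φ(1004) = (2^2 − 2^1) · (251 − 1) = 2 · 250 = 500.
Thus |(Z/1004Z)^*| = 500.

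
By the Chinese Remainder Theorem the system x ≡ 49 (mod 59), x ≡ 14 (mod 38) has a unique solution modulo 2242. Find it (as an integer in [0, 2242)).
The moduli 59, 38 are pairwise coprime, so by the CRT there is a unique solution mod 59·38 = 2242.
Solve by successive substitution. Start with x ≡ 49 (mod 59).
  Combine with x ≡ 14 (mod 38): write x = 49 + 59·t and require 49 + 59·t ≡ 14 (mod 38), i.e. 59·t ≡ 14 − 49 ≡ 3 (mod 38). Since 59^(−1) ≡ 29 (mod 38) (59 ≡ 21 (mod 38)), t ≡ 29·3 ≡ 11 (mod 38). So x ≡ 49 + 59·11 = 698 (mod 2242).
Unique solution in [0, 2242): x = 698.

Final answer: x ≡ 698 (mod 2242); the representative in [0, 2242) is 698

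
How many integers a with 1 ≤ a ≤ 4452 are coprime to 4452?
The number of a ∈ {1, ..., 4452} with gcd(a, 4452) = 1 is by definition Euler's totient φ(4452). φ is multiplicative, with φ(p^e) = p^e − p^(e−1). Factorise 4452 = 2^2 · 3 · 7 · 53. Then
  φ(4452) = (2^2 − 2^1) · (3 − 1) · (7 − 1) · (53 − 1) = 2 · 2 · 6 · 52 = 1248.
So there are 1248 such integers.

Final answer: 1248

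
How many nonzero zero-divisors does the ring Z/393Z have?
In Z/393Z each nonzero element is either a unit (gcd with 393 is 1) or a zero-divisor (gcd > 1). The number of units is φ(393): factorise 393 = 3 · 131, so φ(393) = (3 − 1) · (131 − 1) = 2 · 130 = 260. The nonzero elements number 393 − 1 = 392. Hence the nonzero zero-divisors number 392 − 260 = 132.

Final answer: Z/393Z has 132 nonzero zero-divisors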